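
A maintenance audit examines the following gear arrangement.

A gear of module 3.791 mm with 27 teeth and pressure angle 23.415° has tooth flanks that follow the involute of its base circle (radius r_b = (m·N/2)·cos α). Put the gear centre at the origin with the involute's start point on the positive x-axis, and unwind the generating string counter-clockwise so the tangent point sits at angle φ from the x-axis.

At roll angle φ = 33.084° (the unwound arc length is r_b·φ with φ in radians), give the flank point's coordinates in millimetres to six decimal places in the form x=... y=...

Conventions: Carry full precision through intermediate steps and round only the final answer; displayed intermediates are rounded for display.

x=54.152706 y=2.914606

recognized (one wheel, involute flank): single-mesh tooth geometry, m = 3.791, N = 27
pitch radius r_p = m·N/2 = 3.791·27/2 = 51.178500
base radius r_b = r_p·cos α = 51.178500·cos 23.415° = 46.963982
roll angle φ = 33.084° = 0.57742473 rad
x = r_b·(cos φ + φ·sin φ) = 54.152706
y = r_b·(sin φ − φ·cos φ) = 2.914606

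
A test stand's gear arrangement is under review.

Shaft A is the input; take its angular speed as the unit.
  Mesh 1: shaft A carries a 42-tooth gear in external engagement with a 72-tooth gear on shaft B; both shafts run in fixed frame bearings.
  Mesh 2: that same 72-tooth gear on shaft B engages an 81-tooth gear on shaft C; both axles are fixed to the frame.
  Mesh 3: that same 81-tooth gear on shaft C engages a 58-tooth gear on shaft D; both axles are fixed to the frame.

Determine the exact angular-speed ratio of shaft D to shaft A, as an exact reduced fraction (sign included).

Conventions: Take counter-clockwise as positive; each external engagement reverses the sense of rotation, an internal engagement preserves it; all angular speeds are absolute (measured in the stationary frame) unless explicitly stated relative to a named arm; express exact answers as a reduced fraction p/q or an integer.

-21/29

class = fixed-axis compound train [3 meshes; 3 ratios multiply, 3 sense flips]
mesh 1 [42T→72T]: running ratio 7/12, sense −
mesh 2 [72T→81T]: running ratio 14/27, sense +
mesh 3 [81T→58T]: running ratio 21/29, sense −
ω_out/ω_in = -21/29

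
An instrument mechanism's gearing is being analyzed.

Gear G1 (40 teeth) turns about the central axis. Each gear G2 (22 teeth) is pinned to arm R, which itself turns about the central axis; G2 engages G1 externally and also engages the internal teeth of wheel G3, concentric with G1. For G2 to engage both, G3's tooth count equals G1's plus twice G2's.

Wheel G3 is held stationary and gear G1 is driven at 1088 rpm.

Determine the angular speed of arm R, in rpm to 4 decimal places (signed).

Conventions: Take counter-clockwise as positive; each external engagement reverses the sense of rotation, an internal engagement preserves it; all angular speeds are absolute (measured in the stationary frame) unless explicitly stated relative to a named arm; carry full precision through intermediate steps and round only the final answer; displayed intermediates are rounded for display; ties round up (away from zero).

planetary set (40T centre, 22T on arm, 84T internal) — Willis relation
normalise by the input: solve with ω_sun = 1, then scale by 1088 rpm
ring teeth: 40 + 2·22 = 84
40(ω_sun−ω_arm) = −84(ω_ring−ω_arm),  ω_ring = 0, ω_sun = 1
40(1−ω_arm) = −84(0−ω_arm)  ⇒  124·ω_arm = 40  ⇒  ω_arm = 10/31
scale: ω_arm = 10/31 × 1088 rpm = +350.9677 rpm

+350.9677 rpm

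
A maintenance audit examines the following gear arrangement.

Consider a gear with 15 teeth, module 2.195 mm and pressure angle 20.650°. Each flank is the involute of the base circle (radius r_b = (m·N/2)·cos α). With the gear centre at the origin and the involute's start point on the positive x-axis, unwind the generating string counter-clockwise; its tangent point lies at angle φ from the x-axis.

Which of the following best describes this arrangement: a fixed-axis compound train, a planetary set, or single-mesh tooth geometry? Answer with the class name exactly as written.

single-mesh involute tooth geometry (15T wheel at module 2.195)
classification: single-mesh tooth geometry

single-mesh tooth geometry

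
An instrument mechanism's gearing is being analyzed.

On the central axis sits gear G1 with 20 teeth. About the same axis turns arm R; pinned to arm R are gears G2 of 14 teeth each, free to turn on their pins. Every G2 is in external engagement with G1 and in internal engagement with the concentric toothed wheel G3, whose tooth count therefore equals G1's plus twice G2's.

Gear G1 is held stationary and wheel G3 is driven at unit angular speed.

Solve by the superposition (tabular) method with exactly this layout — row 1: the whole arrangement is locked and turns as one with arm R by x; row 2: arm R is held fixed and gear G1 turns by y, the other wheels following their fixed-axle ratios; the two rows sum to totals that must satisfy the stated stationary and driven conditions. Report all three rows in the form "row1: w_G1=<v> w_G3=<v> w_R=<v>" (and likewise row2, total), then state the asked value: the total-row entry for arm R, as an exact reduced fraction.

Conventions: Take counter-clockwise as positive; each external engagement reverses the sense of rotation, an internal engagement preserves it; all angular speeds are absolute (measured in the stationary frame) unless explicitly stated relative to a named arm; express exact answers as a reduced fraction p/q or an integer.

row1: w_G1=12/17 w_G3=12/17 w_R=12/17
row2: w_G1=-12/17 w_G3=5/17 w_R=0
total: w_G1=0 w_G3=1 w_R=12/17
asked value: 12/17

planetary set (20T centre, 14T on arm, 48T internal) — Willis relation
row 1 — lock + rotate with arm: ω_sun = ω_ring = ω_arm = x
row 2: sun turns y, ring = −(20/48)·y, arm 0
boundary: total ω_sun = x + y = 0 and total ω_ring = x − (20/48)·y = 1  ⇒  y = -12/17, x = 12/17
row 2 ring = −(20/48)·(-12/17) = 5/17
totals (row 1 + row 2): sun 12/17 + (-12/17) = 0, ring 12/17 + 5/17 = 1, arm 12/17 + 0 = 12/17
asked cell (total, arm) = 12/17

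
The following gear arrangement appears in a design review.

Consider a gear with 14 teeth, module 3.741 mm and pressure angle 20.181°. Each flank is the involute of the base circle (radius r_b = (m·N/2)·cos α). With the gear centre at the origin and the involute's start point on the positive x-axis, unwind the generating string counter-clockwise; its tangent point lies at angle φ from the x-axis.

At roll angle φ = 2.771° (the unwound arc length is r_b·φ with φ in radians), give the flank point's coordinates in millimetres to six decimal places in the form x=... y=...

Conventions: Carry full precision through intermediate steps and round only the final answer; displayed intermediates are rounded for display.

x=24.608043 y=0.000927

recognized (one wheel, involute flank): single-mesh tooth geometry, m = 3.741, N = 14
pitch radius r_p = m·N/2 = 3.741·14/2 = 26.187000
base radius r_b = r_p·cos α = 26.187000·cos 20.181° = 24.579314
roll angle φ = 2.771° = 0.04836307 rad
x = r_b·(cos φ + φ·sin φ) = 24.608043
y = r_b·(sin φ − φ·cos φ) = 0.000927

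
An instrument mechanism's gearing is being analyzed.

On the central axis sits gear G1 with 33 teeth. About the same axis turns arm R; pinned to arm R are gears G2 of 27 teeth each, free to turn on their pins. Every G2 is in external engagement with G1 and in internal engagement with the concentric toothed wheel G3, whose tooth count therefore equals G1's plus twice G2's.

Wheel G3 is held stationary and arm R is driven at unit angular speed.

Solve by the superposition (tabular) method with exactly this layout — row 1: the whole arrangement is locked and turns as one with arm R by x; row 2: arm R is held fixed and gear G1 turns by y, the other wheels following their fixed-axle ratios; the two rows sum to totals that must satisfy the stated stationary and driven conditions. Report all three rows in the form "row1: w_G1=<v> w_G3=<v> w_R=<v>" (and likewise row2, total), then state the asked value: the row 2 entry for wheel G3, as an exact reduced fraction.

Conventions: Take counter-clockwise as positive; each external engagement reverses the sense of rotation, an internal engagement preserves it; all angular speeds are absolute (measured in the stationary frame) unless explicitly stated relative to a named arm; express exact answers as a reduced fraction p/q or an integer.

row1: w_G1=1 w_G3=1 w_R=1
row2: w_G1=29/11 w_G3=-1 w_R=0
total: w_G1=40/11 w_G3=0 w_R=1
asked value: -1

recognized (axles ride arm R): planetary set, 33/27/87 teeth
row 1 (train locked, turned with arm): all members turn x
superposition row 2 [arm held]: sun y, ring −(33/87)·y, arm 0
boundary: total ω_ring = x − (33/87)·y = 0 and total ω_arm = x = 1  ⇒  y = 29/11, x = 1
row 2 ring = −(33/87)·29/11 = -1
totals (row 1 + row 2): sun 1 + 29/11 = 40/11, ring 1 + (-1) = 0, arm 1 + 0 = 1
asked cell (row2, ring) = -1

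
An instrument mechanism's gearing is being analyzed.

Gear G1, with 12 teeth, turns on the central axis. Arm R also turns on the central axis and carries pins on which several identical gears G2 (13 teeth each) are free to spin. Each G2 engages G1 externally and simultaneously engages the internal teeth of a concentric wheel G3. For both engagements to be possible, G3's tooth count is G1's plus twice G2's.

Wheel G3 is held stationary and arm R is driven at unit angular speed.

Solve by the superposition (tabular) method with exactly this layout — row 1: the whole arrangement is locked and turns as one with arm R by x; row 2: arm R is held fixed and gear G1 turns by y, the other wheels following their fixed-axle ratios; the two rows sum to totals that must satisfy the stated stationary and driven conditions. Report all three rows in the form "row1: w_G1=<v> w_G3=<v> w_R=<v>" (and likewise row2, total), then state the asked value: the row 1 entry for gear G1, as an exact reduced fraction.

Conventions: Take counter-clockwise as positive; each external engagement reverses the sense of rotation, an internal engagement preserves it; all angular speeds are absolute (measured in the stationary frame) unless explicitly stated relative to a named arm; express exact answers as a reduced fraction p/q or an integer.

topology: planetary set — G1 12T / G2 13T / G3 38T, arm = carrier (Willis)
row 1 (train locked, turned with arm): all members turn x
row 2 (arm held, sun turns y): ω_ring = −(12/38)·y, ω_arm = 0
boundary: total ω_ring = x − (12/38)·y = 0 and total ω_arm = x = 1  ⇒  y = 19/6, x = 1
row 2 ring = −(12/38)·19/6 = -1
totals (row 1 + row 2): sun 1 + 19/6 = 25/6, ring 1 + (-1) = 0, arm 1 + 0 = 1
asked cell (row1, sun) = 1

row1: w_G1=1 w_G3=1 w_R=1
row2: w_G1=19/6 w_G3=-1 w_R=0
total: w_G1=25/6 w_G3=0 w_R=1
asked value: 1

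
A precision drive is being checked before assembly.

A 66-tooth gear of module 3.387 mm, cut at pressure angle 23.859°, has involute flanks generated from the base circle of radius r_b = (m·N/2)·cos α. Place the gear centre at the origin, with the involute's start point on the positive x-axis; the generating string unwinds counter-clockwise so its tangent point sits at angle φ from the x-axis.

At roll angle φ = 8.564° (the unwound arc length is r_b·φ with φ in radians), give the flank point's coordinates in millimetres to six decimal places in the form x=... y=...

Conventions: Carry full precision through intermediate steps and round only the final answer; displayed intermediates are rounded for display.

x=103.354944 y=0.113528

class = single-mesh tooth geometry [base-circle involute, m = 3.387, 66T]
pitch radius r_p = m·N/2 = 3.387·66/2 = 111.771000
base radius r_b = r_p·cos α = 111.771000·cos 23.859° = 102.219457
roll angle φ = 8.564° = 0.14947000 rad
x = r_b·(cos φ + φ·sin φ) = 103.354944
y = r_b·(sin φ − φ·cos φ) = 0.113528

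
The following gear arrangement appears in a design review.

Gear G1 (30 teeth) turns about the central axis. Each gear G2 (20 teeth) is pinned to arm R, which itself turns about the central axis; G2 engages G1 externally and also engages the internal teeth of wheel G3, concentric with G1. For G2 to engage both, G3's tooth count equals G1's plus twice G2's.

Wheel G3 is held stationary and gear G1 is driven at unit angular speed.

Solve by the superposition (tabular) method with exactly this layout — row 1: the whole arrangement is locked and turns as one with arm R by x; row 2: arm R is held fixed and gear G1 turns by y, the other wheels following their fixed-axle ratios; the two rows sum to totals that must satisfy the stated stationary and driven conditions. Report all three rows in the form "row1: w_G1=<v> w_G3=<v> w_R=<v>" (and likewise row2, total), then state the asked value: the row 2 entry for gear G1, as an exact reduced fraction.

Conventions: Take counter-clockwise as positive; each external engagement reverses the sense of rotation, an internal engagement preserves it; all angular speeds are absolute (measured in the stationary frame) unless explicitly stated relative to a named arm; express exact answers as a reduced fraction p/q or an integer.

row1: w_G1=3/10 w_G3=3/10 w_R=3/10
row2: w_G1=7/10 w_G3=-3/10 w_R=0
total: w_G1=1 w_G3=0 w_R=3/10
asked value: 7/10

topology: planetary set — G1 30T / G2 20T / G3 70T, arm = carrier (Willis)
row 1: whole set turns with the arm by x
superposition row 2 [arm held]: sun y, ring −(30/70)·y, arm 0
boundary: total ω_ring = x − (30/70)·y = 0 and total ω_sun = x + y = 1  ⇒  y = 7/10, x = 3/10
row 2 ring = −(30/70)·7/10 = -3/10
totals (row 1 + row 2): sun 3/10 + 7/10 = 1, ring 3/10 + (-3/10) = 0, arm 3/10 + 0 = 3/10
asked cell (row2, sun) = 7/10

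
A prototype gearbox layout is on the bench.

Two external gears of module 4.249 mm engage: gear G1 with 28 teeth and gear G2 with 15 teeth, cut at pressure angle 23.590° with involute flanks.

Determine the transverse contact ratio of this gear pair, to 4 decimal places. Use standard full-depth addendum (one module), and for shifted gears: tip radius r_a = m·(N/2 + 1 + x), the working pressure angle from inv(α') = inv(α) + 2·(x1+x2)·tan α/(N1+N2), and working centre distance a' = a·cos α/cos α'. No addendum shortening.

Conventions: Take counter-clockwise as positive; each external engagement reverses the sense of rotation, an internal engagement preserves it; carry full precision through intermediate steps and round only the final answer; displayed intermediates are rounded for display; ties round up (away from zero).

single-mesh involute tooth geometry (28T engaging 15T at module 4.249)
base radii: r_b1 = 54.514909, r_b2 = 29.204416
tip radii: r_a1 = 63.735000, r_a2 = 36.116500
no profile shift: α' = α, a' = a
action lengths: √(r_a1²−r_b1²) = 33.019311, √(r_a2²−r_b2²) = 21.248616
base pitch p_b = π·m·cos α = 12.233117
CR = (33.019311 + 21.248616 − 91.353500·sin 23.59000°)/12.233117 = 1.447648
contact ratio ≈ 1.4476

1.4476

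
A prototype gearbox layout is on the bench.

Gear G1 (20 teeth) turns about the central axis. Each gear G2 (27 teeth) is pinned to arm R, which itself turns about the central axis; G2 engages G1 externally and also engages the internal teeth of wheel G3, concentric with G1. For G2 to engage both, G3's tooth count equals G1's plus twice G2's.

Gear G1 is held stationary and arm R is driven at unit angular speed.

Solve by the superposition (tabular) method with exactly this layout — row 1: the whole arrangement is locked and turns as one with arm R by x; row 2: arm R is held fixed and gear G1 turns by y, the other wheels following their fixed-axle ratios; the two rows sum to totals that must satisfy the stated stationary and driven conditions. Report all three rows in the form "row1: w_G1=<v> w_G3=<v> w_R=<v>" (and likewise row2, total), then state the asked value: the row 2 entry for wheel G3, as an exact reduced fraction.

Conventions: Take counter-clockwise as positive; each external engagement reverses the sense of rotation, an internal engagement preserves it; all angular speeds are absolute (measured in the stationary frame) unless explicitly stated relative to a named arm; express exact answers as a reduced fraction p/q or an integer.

recognized (axles ride arm R): planetary set, 20/27/74 teeth
row 1 — lock + rotate with arm: ω_sun = ω_ring = ω_arm = x
row 2 — arm fixed, fixed-axis ratios: sun y, ring −(20/74)·y, arm 0
boundary: total ω_sun = x + y = 0 and total ω_arm = x = 1  ⇒  y = -1, x = 1
row 2 ring = −(20/74)·(-1) = 10/37
totals (row 1 + row 2): sun 1 + (-1) = 0, ring 1 + 10/37 = 47/37, arm 1 + 0 = 1
asked cell (row2, ring) = 10/37

row1: w_G1=1 w_G3=1 w_R=1
row2: w_G1=-1 w_G3=10/37 w_R=0
total: w_G1=0 w_G3=47/37 w_R=1
asked value: 10/37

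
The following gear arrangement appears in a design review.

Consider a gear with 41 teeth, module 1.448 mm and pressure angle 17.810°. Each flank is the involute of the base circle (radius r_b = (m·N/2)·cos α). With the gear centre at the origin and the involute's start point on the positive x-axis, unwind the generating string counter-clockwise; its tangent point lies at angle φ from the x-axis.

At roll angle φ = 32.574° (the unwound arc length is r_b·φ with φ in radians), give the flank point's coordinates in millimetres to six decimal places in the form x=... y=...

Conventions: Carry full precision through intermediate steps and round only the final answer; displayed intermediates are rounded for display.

x=32.466253 y=1.675774

topology: single-mesh involute geometry — m = 1.448, N = 41
pitch radius r_p = m·N/2 = 1.448·41/2 = 29.684000
base radius r_b = r_p·cos α = 29.684000·cos 17.810° = 28.261425
roll angle φ = 32.574° = 0.56852355 rad
x = r_b·(cos φ + φ·sin φ) = 32.466253
y = r_b·(sin φ − φ·cos φ) = 1.675774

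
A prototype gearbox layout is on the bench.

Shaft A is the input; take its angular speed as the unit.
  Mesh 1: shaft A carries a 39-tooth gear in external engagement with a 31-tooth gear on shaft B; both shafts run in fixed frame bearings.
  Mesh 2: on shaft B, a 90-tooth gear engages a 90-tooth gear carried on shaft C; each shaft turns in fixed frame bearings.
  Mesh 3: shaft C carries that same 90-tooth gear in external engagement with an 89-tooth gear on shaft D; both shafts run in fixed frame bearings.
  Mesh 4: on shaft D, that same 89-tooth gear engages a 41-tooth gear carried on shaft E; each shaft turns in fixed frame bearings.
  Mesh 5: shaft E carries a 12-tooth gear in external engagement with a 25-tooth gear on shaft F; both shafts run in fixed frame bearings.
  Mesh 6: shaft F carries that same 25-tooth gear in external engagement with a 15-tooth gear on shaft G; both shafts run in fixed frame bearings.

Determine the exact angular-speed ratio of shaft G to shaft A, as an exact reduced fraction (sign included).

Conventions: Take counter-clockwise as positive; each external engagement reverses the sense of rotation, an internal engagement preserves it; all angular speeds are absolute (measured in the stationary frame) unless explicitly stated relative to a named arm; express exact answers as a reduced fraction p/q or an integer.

2808/1271

class = fixed-axis compound train [6 meshes; 6 ratios multiply, 6 sense flips]
mesh 1 [39T→31T]: running ratio 39/31, sense −
mesh 2 [90T→90T]: running ratio 39/31, sense +
mesh 3 [90T→89T]: running ratio 3510/2759, sense −
mesh 4 [89T→41T]: running ratio 3510/1271, sense +
mesh 5 [12T→25T]: running ratio 8424/6355, sense −
mesh 6 [25T→15T]: running ratio 2808/1271, sense +
ω_out/ω_in = 2808/1271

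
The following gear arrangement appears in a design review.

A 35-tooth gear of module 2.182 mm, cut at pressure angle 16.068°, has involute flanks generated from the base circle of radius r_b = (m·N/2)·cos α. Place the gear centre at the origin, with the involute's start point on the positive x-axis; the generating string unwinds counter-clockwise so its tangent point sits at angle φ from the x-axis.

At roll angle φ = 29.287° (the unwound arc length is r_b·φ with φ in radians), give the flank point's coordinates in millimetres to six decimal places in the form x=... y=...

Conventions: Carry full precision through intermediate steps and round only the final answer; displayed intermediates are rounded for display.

x=41.178249 y=1.591226

recognized (one wheel, involute flank): single-mesh tooth geometry, m = 2.182, N = 35
pitch radius r_p = m·N/2 = 2.182·35/2 = 38.185000
base radius r_b = r_p·cos α = 38.185000·cos 16.068° = 36.693260
roll angle φ = 29.287° = 0.51115458 rad
x = r_b·(cos φ + φ·sin φ) = 41.178249
y = r_b·(sin φ − φ·cos φ) = 1.591226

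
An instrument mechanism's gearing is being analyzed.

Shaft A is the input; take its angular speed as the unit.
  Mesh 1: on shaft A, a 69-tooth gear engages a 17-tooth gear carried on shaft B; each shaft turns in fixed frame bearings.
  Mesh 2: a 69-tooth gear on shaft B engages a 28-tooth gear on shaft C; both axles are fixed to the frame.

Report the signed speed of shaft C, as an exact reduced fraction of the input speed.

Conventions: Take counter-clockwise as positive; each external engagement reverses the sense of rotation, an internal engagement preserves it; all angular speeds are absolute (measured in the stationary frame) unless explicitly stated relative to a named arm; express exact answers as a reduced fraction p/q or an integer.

2-mesh fixed-axis compound train (all bearings frame-fixed)
mesh 1 [69T→17T]: |ω|/ω_in = 1×69/17 = 69/17, sense flips to −
mesh 2 [69T→28T]: |ω|/ω_in = (69/17)×69/28 = 4761/476, sense flips to +
signed output speed (× input speed) = 4761/476

4761/476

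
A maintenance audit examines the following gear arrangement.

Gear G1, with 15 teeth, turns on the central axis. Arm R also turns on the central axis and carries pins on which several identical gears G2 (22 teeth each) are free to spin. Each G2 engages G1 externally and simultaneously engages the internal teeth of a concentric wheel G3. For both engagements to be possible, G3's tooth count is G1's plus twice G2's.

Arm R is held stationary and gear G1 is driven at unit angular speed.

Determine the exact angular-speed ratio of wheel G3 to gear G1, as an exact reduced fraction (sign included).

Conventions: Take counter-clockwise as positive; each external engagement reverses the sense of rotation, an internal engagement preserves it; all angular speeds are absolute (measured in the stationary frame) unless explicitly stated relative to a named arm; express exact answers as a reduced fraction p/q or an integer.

-15/59

class = planetary set [G3 = 15+2·22 = 59; Willis about the carrier]
ring teeth: 15 + 2·22 = 59
15(ω_sun−ω_arm) = −59(ω_ring−ω_arm),  ω_arm = 0, ω_sun = 1
ω_ring = 0 − (15/59)(1−0) = -15/59
ω_out/ω_in = -15/59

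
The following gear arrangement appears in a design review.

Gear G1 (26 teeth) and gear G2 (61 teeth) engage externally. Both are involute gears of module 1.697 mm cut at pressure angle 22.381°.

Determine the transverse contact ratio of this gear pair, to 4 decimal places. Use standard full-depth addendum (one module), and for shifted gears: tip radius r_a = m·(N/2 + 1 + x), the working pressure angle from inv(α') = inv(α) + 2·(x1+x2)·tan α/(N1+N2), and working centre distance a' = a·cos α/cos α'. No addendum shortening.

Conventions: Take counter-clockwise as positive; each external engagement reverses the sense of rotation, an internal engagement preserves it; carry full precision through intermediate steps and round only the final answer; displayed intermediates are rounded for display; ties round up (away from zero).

1.5987

single-mesh involute tooth geometry (26T engaging 61T at module 1.697)
base radii: r_b1 = 20.399197, r_b2 = 47.859654
tip radii: r_a1 = 23.758000, r_a2 = 53.455500
no profile shift: α' = α, a' = a
action lengths: √(r_a1²−r_b1²) = 12.178478, √(r_a2²−r_b2²) = 23.810586
base pitch p_b = π·m·cos α = 4.929690
CR = (12.178478 + 23.810586 − 73.819500·sin 22.38100°)/4.929690 = 1.598736
contact ratio ≈ 1.5987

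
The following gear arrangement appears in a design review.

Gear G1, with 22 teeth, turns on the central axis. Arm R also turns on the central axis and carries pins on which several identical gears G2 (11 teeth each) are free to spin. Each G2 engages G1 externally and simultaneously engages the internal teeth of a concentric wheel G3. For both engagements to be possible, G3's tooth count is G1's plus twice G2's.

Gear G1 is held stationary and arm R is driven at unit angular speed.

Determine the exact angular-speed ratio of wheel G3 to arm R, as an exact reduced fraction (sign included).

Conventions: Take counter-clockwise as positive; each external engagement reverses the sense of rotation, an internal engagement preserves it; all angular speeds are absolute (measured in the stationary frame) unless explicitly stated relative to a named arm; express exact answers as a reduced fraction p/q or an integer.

3/2

topology: planetary set — G1 22T / G2 11T / G3 44T, arm = carrier (Willis)
ring teeth: 22 + 2·11 = 44
22(ω_sun−ω_arm) = −44(ω_ring−ω_arm),  ω_sun = 0, ω_arm = 1
ω_ring = 1 − (22/44)(0−1) = 3/2
ω_out/ω_in = 3/2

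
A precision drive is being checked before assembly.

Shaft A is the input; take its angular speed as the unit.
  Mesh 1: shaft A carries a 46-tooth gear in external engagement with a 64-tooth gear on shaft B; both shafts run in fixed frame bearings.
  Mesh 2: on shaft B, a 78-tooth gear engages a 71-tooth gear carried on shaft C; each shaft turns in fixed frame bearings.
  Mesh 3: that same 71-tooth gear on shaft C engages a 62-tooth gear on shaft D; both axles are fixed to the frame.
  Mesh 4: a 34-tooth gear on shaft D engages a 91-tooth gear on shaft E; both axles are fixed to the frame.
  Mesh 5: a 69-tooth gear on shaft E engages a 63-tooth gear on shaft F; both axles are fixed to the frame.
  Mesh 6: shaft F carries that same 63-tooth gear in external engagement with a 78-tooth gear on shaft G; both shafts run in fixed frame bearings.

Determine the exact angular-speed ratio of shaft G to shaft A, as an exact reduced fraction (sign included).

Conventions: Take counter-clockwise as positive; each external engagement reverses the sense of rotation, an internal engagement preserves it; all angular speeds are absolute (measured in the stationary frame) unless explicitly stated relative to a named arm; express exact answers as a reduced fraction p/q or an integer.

class = fixed-axis compound train [6 meshes; 6 ratios multiply, 6 sense flips]
mesh 1 [46T→64T]: running ratio 23/32, sense −
mesh 2 [78T→71T]: running ratio 897/1136, sense +
mesh 3 [71T→62T]: running ratio 897/992, sense −
mesh 4 [34T→91T]: running ratio 1173/3472, sense +
mesh 5 [69T→63T]: running ratio 8993/24304, sense −
mesh 6 [63T→78T]: running ratio 26979/90272, sense +
ω_out/ω_in = 26979/90272

26979/90272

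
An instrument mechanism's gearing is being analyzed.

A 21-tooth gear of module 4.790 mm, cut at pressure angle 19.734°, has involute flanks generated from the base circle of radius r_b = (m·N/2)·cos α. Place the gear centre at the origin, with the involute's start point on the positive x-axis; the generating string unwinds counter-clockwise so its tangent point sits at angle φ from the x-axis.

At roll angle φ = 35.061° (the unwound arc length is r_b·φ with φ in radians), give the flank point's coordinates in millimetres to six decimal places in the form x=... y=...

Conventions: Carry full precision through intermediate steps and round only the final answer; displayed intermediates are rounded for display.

single-mesh involute tooth geometry (21T wheel at module 4.790)
pitch radius r_p = m·N/2 = 4.790·21/2 = 50.295000
base radius r_b = r_p·cos α = 50.295000·cos 19.734° = 47.341192
roll angle φ = 35.061° = 0.61192989 rad
x = r_b·(cos φ + φ·sin φ) = 55.392175
y = r_b·(sin φ − φ·cos φ) = 3.482350

x=55.392175 y=3.482350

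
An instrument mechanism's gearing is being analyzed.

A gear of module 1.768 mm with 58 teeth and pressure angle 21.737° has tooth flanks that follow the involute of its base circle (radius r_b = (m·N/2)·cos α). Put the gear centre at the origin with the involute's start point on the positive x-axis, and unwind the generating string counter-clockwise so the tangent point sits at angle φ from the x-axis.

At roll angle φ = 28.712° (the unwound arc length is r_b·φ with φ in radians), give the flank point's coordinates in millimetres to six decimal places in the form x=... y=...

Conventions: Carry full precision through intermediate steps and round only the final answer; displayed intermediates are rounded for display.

class = single-mesh tooth geometry [base-circle involute, m = 1.768, 58T]
pitch radius r_p = m·N/2 = 1.768·58/2 = 51.272000
base radius r_b = r_p·cos α = 51.272000·cos 21.737° = 47.626233
roll angle φ = 28.712° = 0.50111893 rad
x = r_b·(cos φ + φ·sin φ) = 53.235970
y = r_b·(sin φ − φ·cos φ) = 1.948058

x=53.235970 y=1.948058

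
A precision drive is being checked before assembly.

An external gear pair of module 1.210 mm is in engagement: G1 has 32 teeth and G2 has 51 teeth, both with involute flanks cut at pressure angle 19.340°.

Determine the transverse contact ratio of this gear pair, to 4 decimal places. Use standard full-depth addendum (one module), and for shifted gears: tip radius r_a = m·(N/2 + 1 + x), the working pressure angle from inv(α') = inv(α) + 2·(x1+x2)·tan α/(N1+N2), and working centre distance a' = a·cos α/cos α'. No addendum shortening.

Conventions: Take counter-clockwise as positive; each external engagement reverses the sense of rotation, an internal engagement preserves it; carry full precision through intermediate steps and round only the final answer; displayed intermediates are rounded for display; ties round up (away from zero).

1.7462

topology: single-mesh involute geometry — m = 1.210, 32T/51T pair
base radii: r_b1 = 18.267515, r_b2 = 29.113852
tip radii: r_a1 = 20.570000, r_a2 = 32.065000
no profile shift: α' = α, a' = a
action lengths: √(r_a1²−r_b1²) = 9.456363, √(r_a2²−r_b2²) = 13.436810
base pitch p_b = π·m·cos α = 3.586818
CR = (9.456363 + 13.436810 − 50.215000·sin 19.34000°)/3.586818 = 1.746202
contact ratio ≈ 1.7462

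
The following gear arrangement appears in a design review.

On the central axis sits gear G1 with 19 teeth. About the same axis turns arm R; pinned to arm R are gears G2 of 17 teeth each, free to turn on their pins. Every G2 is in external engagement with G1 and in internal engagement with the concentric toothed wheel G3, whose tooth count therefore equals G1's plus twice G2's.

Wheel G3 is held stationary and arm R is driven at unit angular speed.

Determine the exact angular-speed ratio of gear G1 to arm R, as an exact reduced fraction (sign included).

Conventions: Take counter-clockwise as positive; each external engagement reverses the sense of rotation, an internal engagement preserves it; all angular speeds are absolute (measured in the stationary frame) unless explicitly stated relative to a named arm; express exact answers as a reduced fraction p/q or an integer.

planetary set (19T centre, 17T on arm, 53T internal) — Willis relation
ring teeth: 19 + 2·17 = 53
19(ω_sun−ω_arm) = −53(ω_ring−ω_arm),  ω_ring = 0, ω_arm = 1
ω_sun = 1 − (53/19)(0−1) = 72/19
ω_out/ω_in = 72/19

72/19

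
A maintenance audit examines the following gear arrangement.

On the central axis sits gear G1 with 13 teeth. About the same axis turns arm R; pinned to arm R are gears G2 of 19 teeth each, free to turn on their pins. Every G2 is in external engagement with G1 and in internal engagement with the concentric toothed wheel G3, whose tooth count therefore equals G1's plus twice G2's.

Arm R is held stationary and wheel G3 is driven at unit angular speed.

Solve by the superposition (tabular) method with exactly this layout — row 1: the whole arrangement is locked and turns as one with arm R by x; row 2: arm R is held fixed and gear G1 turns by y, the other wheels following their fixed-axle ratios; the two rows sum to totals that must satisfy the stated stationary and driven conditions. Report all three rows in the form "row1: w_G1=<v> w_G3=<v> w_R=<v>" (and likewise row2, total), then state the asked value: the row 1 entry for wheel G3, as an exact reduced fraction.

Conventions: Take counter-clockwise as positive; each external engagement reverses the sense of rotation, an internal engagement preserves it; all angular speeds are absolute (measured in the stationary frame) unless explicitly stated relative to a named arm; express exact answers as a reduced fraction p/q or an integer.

recognized (axles ride arm R): planetary set, 13/19/51 teeth
row 1: whole set turns with the arm by x
row 2: sun turns y, ring = −(13/51)·y, arm 0
boundary: total ω_arm = x = 0 and total ω_ring = x − (13/51)·y = 1  ⇒  y = -51/13, x = 0
row 2 ring = −(13/51)·(-51/13) = 1
totals (row 1 + row 2): sun 0 + (-51/13) = -51/13, ring 0 + 1 = 1, arm 0 + 0 = 0
asked cell (row1, ring) = 0

row1: w_G1=0 w_G3=0 w_R=0
row2: w_G1=-51/13 w_G3=1 w_R=0
total: w_G1=-51/13 w_G3=1 w_R=0
asked value: 0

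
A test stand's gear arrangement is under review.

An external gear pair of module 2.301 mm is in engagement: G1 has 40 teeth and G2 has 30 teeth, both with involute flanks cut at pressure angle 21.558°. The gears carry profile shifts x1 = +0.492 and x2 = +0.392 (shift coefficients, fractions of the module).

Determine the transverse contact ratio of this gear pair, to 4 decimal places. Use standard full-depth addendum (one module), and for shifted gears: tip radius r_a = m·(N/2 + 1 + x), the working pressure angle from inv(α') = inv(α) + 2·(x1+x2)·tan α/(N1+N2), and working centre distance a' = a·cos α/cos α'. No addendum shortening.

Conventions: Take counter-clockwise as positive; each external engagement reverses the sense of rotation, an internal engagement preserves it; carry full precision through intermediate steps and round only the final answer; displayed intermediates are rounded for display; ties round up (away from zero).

topology: single-mesh involute geometry — m = 2.301, 40T/30T pair
base radii: r_b1 = 42.800721, r_b2 = 32.100541
tip radii: r_a1 = 49.453092, r_a2 = 37.717992
inv(α') = inv(21.558°) + 2·(+0.492+0.392)·tan α/(40+30) = 0.02880083  ⇒  α' = 24.68605°
a' = a·cos α / cos α' = 80.5350·cos 21.558°/cos 24.68605° = 82.435008
action lengths: √(r_a1²−r_b1²) = 24.773102, √(r_a2²−r_b2²) = 19.804096
base pitch p_b = π·m·cos α = 6.723122
CR = (24.773102 + 19.804096 − 82.435008·sin 24.68605°)/6.723122 = 1.509500
contact ratio ≈ 1.5095

1.5095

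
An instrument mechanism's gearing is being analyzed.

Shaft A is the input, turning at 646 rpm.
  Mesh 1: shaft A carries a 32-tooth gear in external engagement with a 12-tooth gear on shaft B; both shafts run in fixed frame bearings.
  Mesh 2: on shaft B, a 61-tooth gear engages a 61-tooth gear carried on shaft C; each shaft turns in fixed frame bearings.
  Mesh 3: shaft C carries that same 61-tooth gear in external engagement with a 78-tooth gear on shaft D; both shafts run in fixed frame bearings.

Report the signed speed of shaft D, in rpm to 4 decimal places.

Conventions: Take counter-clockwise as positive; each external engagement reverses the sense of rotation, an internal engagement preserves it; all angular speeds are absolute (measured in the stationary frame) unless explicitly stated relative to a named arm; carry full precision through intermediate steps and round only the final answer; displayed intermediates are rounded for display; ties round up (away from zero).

class = fixed-axis compound train [3 meshes; 3 ratios multiply, 3 sense flips]
mesh 1 [32T→12T]: ω = 646.0000×32/12 = 1722.6667 rpm, sense flips to −
mesh 2 [61T→61T]: ω = 1722.6667×61/61 = 1722.6667 rpm, sense flips to +
mesh 3 [61T→78T]: ω = 1722.6667×61/78 = 1347.2137 rpm, sense flips to −
signed output speed = -1347.2137 rpm

-1347.2137 rpm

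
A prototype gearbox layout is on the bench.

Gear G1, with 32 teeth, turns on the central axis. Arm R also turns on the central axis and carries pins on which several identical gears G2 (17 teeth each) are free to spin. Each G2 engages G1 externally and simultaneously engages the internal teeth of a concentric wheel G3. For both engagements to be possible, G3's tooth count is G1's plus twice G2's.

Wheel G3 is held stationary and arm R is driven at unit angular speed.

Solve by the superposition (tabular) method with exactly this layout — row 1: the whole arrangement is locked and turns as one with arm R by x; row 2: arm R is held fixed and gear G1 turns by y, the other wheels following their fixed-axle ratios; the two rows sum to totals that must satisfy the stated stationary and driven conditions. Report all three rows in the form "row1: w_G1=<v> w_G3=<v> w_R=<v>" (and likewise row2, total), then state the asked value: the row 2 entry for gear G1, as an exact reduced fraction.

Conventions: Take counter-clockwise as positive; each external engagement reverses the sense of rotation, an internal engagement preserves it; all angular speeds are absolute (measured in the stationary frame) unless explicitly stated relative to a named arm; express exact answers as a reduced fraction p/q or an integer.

class = planetary set [G3 = 32+2·17 = 66; Willis about the carrier]
row 1 (train locked, turned with arm): all members turn x
row 2 (arm held, sun turns y): ω_ring = −(32/66)·y, ω_arm = 0
boundary: total ω_ring = x − (32/66)·y = 0 and total ω_arm = x = 1  ⇒  y = 33/16, x = 1
row 2 ring = −(32/66)·33/16 = -1
totals (row 1 + row 2): sun 1 + 33/16 = 49/16, ring 1 + (-1) = 0, arm 1 + 0 = 1
asked cell (row2, sun) = 33/16

row1: w_G1=1 w_G3=1 w_R=1
row2: w_G1=33/16 w_G3=-1 w_R=0
total: w_G1=49/16 w_G3=0 w_R=1
asked value: 33/16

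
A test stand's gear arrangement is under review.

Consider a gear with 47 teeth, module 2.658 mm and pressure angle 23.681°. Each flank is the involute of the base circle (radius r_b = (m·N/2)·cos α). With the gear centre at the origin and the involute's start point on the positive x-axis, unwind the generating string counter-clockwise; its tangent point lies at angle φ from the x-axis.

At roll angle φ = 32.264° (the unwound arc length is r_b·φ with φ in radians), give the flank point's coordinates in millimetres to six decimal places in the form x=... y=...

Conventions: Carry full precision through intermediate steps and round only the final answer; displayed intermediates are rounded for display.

x=65.566432 y=3.298015

class = single-mesh tooth geometry [base-circle involute, m = 2.658, 47T]
pitch radius r_p = m·N/2 = 2.658·47/2 = 62.463000
base radius r_b = r_p·cos α = 62.463000·cos 23.681° = 57.203355
roll angle φ = 32.264° = 0.56311303 rad
x = r_b·(cos φ + φ·sin φ) = 65.566432
y = r_b·(sin φ − φ·cos φ) = 3.298015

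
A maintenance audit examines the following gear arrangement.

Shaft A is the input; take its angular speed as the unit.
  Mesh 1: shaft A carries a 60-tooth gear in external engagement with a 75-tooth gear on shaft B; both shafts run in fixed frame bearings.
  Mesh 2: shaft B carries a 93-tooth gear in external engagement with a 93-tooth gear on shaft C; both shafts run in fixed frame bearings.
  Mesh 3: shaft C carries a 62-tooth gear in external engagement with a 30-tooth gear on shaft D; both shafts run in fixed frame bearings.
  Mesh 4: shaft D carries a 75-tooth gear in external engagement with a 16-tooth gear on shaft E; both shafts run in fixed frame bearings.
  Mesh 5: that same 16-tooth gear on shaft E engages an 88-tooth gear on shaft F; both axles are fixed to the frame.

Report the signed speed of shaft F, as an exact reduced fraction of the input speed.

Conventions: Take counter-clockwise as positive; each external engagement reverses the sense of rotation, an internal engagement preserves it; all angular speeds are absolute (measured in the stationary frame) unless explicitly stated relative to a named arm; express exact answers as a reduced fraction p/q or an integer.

5-mesh fixed-axis compound train (all bearings frame-fixed)
mesh 1 [60T→75T]: |ω|/ω_in = 1×60/75 = 4/5, sense flips to −
mesh 2 [93T→93T]: |ω|/ω_in = (4/5)×93/93 = 4/5, sense flips to +
mesh 3 [62T→30T]: |ω|/ω_in = (4/5)×62/30 = 124/75, sense flips to −
mesh 4 [75T→16T]: |ω|/ω_in = (124/75)×75/16 = 31/4, sense flips to +
mesh 5 [16T→88T]: |ω|/ω_in = (31/4)×16/88 = 31/22, sense flips to −
signed output speed (× input speed) = -31/22

-31/22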